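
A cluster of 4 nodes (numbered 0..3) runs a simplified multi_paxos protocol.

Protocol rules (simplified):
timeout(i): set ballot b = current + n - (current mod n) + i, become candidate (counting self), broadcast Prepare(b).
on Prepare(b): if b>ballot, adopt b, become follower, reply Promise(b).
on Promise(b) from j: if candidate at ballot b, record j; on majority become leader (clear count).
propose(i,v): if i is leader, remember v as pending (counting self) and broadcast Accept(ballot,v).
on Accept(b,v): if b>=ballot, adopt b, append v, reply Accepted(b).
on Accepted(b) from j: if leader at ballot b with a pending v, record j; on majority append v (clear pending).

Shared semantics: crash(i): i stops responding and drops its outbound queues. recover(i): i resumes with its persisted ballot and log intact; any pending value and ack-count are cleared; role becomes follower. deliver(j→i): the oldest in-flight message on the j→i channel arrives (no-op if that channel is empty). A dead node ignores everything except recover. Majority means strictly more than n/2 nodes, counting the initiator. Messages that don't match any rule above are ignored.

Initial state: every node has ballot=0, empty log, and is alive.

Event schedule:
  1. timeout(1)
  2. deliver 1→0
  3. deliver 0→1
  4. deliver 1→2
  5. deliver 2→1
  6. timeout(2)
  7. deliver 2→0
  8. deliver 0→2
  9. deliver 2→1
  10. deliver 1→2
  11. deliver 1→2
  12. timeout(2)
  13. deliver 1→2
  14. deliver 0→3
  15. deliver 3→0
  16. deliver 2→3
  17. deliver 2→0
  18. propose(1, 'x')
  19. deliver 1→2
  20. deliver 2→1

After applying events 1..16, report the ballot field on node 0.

10

e1 timeout(1): 1[cand,b=5,-]
e2 deliver 1→0: 0[foll,b=5,-]
e3 deliver 0→1: ·
e4 deliver 1→2: 2[foll,b=5,-]
e5 deliver 2→1: 1[lead,b=5,-]
e6 timeout(2): 2[cand,b=10,-]
e7 deliver 2→0: 0[foll,b=10,-]
e8 deliver 0→2: ·
e9 deliver 2→1: 1[foll,b=10,-]
e10 deliver 1→2: 2[lead,b=10,-]
e11 deliver 1→2: ·
e12 timeout(2): 2[cand,b=14,-]
e13 deliver 1→2: ·
e14 deliver 0→3: ·
e15 deliver 3→0: ·
e16 deliver 2→3: 3[foll,b=10,-]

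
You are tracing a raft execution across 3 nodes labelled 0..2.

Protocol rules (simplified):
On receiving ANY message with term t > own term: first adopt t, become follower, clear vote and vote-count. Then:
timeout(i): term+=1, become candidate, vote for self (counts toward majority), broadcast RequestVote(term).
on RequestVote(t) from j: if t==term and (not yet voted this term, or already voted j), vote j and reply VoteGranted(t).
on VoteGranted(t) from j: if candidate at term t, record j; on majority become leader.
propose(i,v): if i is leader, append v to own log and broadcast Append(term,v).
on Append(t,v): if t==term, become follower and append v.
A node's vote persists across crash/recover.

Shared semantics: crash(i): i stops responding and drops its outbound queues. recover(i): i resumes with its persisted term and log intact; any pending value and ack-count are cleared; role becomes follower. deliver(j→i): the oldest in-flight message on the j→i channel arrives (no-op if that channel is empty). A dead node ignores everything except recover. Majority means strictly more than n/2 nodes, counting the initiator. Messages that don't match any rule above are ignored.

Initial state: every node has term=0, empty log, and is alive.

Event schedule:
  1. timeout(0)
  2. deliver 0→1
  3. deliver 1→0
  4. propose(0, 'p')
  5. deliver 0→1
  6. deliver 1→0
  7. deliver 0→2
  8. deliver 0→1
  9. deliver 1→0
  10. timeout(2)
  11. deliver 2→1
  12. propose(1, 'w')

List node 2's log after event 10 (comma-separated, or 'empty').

empty

step 1 timeout(0): 0={cand,t=1,log=-}
step 2 deliver 0→1: 1={foll,t=1,log=-}
step 3 deliver 1→0: 0={lead,t=1,log=-}
step 4 propose(0,'p'): 0={lead,t=1,log=p}
step 5 deliver 0→1: 1={foll,t=1,log=p}
step 6 deliver 1→0: —
step 7 deliver 0→2: 2={foll,t=1,log=-}
step 8 deliver 0→1: —
step 9 deliver 1→0: —
step 10 timeout(2): 2={cand,t=2,log=-}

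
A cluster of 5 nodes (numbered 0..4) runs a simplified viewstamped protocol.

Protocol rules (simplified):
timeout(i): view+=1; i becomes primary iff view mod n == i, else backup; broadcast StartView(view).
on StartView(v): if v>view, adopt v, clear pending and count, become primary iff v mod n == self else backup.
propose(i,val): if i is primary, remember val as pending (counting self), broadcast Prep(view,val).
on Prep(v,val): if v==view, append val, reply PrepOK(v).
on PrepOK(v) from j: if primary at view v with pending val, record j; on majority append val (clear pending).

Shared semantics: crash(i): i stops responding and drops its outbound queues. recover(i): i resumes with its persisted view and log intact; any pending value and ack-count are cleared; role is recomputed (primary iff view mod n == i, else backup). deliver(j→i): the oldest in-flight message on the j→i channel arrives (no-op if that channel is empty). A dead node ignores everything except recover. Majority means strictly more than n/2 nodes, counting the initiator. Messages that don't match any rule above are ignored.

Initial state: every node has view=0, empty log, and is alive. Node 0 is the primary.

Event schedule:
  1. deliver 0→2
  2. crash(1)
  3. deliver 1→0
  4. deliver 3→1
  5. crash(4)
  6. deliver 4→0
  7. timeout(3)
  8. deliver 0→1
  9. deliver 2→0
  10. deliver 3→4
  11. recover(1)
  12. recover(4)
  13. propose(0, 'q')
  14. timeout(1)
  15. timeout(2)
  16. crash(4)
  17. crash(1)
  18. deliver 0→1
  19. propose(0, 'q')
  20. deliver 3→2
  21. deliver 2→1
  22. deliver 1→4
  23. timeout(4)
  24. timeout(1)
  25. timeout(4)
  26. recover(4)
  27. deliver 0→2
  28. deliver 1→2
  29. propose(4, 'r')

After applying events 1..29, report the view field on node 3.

1

1. deliver 0→2:  nop
2. crash(1):  <1:✗back v0 ->
3. deliver 1→0:  nop
4. deliver 3→1:  nop
5. crash(4):  <4:✗back v0 ->
6. deliver 4→0:  nop
7. timeout(3):  <3:back v1 ->
8. deliver 0→1:  nop
9. deliver 2→0:  nop
10. deliver 3→4:  nop
11. recover(1):  <1:back v0 ->
12. recover(4):  <4:back v0 ->
13. propose(0,'q'):  nop
14. timeout(1):  <1:prim v1 ->
15. timeout(2):  <2:back v1 ->
16. crash(4):  <4:✗back v0 ->
17. crash(1):  <1:✗prim v1 ->
18. deliver 0→1:  nop
19. propose(0,'q'):  nop
20. deliver 3→2:  nop
21. deliver 2→1:  nop
22. deliver 1→4:  nop
23. timeout(4):  nop
24. timeout(1):  nop
25. timeout(4):  nop
26. recover(4):  <4:back v0 ->
27. deliver 0→2:  nop
28. deliver 1→2:  nop
29. propose(4,'r'):  nop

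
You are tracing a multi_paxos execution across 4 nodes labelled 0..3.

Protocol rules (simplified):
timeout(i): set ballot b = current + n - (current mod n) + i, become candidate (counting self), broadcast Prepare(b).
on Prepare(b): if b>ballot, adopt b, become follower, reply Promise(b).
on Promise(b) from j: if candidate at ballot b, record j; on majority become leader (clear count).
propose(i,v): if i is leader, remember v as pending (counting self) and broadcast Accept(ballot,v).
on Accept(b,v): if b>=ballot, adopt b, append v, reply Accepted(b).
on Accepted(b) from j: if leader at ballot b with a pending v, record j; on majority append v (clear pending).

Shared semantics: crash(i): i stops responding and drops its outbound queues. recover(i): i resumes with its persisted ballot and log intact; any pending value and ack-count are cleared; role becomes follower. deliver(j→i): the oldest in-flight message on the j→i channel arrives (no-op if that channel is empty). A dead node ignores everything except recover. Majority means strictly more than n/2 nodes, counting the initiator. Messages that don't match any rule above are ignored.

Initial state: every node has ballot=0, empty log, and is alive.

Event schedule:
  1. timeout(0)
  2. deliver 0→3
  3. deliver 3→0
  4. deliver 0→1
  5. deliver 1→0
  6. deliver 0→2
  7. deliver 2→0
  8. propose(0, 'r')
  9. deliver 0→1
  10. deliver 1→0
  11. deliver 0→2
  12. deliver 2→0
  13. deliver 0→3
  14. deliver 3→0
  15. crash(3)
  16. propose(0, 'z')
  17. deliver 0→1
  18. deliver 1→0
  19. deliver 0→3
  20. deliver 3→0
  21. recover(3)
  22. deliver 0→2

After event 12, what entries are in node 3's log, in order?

empty

step 1 timeout(0): 0={cand,b=4,log=-}
step 2 deliver 0→3: 3={foll,b=4,log=-}
step 3 deliver 3→0: —
step 4 deliver 0→1: 1={foll,b=4,log=-}
step 5 deliver 1→0: 0={lead,b=4,log=-}
step 6 deliver 0→2: 2={foll,b=4,log=-}
step 7 deliver 2→0: —
step 8 propose(0,'r'): —
step 9 deliver 0→1: 1={foll,b=4,log=r}
step 10 deliver 1→0: —
step 11 deliver 0→2: 2={foll,b=4,log=r}
step 12 deliver 2→0: 0={lead,b=4,log=r}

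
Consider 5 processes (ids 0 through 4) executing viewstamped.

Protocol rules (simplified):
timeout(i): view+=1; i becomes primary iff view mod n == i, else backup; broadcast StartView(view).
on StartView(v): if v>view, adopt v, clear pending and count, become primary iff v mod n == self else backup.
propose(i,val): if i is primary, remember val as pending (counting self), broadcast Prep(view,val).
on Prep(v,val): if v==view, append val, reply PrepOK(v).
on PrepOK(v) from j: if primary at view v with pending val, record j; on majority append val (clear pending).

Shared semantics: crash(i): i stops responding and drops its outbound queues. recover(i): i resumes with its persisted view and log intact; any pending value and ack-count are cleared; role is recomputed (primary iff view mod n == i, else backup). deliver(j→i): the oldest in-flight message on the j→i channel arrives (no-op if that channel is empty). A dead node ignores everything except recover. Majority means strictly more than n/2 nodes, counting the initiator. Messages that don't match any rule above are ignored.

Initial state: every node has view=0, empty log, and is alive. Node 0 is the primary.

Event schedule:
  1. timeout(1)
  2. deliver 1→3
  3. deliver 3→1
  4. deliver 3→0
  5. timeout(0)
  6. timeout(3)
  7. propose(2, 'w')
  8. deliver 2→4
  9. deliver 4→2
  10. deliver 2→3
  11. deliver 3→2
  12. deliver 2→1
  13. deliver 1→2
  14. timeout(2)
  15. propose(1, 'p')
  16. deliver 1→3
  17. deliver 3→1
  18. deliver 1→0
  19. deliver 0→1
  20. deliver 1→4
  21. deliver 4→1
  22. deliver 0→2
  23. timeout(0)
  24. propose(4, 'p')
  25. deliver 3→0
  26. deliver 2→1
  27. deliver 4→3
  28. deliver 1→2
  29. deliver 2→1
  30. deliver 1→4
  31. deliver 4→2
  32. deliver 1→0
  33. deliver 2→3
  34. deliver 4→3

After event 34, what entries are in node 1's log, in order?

step 1 timeout(1): 1={prim,v=1,log=-}
step 2 deliver 1→3: 3={back,v=1,log=-}
step 3 deliver 3→1: —
step 4 deliver 3→0: —
step 5 timeout(0): 0={back,v=1,log=-}
step 6 timeout(3): 3={back,v=2,log=-}
step 7 propose(2,'w'): —
step 8 deliver 2→4: —
step 9 deliver 4→2: —
step 10 deliver 2→3: —
step 11 deliver 3→2: 2={prim,v=2,log=-}
step 12 deliver 2→1: —
step 13 deliver 1→2: —
step 14 timeout(2): 2={back,v=3,log=-}
step 15 propose(1,'p'): —
step 16 deliver 1→3: —
step 17 deliver 3→1: 1={back,v=2,log=-}
step 18 deliver 1→0: —
step 19 deliver 0→1: —
step 20 deliver 1→4: 4={back,v=1,log=-}
step 21 deliver 4→1: —
step 22 deliver 0→2: —
step 23 timeout(0): 0={back,v=2,log=-}
step 24 propose(4,'p'): —
step 25 deliver 3→0: —
step 26 deliver 2→1: 1={back,v=3,log=-}
step 27 deliver 4→3: —
step 28 deliver 1→2: —
step 29 deliver 2→1: —
step 30 deliver 1→4: 4={back,v=1,log=p}
step 31 deliver 4→2: —
step 32 deliver 1→0: —
step 33 deliver 2→3: 3={prim,v=3,log=-}
step 34 deliver 4→3: —

empty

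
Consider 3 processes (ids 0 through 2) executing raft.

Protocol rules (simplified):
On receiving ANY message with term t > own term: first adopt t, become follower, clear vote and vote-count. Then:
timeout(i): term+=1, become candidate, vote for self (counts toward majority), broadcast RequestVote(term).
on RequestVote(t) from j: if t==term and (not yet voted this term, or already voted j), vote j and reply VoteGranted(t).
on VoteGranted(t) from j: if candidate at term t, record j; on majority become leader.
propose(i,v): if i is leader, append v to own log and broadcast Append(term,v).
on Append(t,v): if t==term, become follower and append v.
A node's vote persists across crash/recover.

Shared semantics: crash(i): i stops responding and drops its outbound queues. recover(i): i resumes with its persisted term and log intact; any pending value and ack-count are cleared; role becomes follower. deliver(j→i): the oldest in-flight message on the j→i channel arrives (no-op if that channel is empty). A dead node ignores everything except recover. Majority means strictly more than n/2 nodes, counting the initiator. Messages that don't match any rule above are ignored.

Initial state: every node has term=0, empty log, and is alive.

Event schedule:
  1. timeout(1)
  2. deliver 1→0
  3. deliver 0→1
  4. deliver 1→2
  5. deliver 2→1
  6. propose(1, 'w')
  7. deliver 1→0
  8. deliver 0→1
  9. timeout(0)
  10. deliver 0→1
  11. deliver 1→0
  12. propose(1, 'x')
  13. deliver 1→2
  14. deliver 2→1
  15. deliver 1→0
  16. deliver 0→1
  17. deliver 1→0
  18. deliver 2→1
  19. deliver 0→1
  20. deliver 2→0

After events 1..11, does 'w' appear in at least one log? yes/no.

[1] timeout(1) → N1(cand t1 [-])
[2] deliver 1→0 → N0(foll t1 [-])
[3] deliver 0→1 → N1(lead t1 [-])
[4] deliver 1→2 → N2(foll t1 [-])
[5] deliver 2→1 → ∅
[6] propose(1,'w') → N1(lead t1 [w])
[7] deliver 1→0 → N0(foll t1 [w])
[8] deliver 0→1 → ∅
[9] timeout(0) → N0(cand t2 [w])
[10] deliver 0→1 → N1(foll t2 [w])
[11] deliver 1→0 → N0(lead t2 [w])

yes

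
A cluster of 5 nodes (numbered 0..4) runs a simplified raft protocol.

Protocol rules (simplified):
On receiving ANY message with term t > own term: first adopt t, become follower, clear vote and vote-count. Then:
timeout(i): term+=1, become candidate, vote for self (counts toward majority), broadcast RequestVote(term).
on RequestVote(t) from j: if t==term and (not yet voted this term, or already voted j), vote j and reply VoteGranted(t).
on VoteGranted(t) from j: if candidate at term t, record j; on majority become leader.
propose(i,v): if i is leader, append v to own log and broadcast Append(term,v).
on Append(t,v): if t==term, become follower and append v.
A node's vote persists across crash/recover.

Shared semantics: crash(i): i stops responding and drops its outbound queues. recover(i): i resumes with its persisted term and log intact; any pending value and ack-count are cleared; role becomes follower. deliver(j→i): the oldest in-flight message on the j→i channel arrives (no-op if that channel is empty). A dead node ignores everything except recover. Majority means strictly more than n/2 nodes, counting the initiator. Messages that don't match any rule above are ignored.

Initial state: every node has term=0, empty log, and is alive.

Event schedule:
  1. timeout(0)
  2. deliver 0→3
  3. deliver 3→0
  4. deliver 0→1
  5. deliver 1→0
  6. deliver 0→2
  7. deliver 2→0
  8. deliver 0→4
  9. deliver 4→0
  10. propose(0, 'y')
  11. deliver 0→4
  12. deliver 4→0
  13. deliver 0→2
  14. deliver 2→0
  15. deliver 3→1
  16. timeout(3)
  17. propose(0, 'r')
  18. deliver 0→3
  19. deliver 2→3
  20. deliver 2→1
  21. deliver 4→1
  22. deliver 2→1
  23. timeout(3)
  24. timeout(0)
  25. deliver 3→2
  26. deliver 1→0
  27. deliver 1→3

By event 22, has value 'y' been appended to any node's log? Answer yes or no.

yes

step 1 timeout(0): 0={cand,t=1,log=-}
step 2 deliver 0→3: 3={foll,t=1,log=-}
step 3 deliver 3→0: —
step 4 deliver 0→1: 1={foll,t=1,log=-}
step 5 deliver 1→0: 0={lead,t=1,log=-}
step 6 deliver 0→2: 2={foll,t=1,log=-}
step 7 deliver 2→0: —
step 8 deliver 0→4: 4={foll,t=1,log=-}
step 9 deliver 4→0: —
step 10 propose(0,'y'): 0={lead,t=1,log=y}
step 11 deliver 0→4: 4={foll,t=1,log=y}
step 12 deliver 4→0: —
step 13 deliver 0→2: 2={foll,t=1,log=y}
step 14 deliver 2→0: —
step 15 deliver 3→1: —
step 16 timeout(3): 3={cand,t=2,log=-}
step 17 propose(0,'r'): 0={lead,t=1,log=y,r}
step 18 deliver 0→3: —
step 19 deliver 2→3: —
step 20 deliver 2→1: —
step 21 deliver 4→1: —
step 22 deliver 2→1: —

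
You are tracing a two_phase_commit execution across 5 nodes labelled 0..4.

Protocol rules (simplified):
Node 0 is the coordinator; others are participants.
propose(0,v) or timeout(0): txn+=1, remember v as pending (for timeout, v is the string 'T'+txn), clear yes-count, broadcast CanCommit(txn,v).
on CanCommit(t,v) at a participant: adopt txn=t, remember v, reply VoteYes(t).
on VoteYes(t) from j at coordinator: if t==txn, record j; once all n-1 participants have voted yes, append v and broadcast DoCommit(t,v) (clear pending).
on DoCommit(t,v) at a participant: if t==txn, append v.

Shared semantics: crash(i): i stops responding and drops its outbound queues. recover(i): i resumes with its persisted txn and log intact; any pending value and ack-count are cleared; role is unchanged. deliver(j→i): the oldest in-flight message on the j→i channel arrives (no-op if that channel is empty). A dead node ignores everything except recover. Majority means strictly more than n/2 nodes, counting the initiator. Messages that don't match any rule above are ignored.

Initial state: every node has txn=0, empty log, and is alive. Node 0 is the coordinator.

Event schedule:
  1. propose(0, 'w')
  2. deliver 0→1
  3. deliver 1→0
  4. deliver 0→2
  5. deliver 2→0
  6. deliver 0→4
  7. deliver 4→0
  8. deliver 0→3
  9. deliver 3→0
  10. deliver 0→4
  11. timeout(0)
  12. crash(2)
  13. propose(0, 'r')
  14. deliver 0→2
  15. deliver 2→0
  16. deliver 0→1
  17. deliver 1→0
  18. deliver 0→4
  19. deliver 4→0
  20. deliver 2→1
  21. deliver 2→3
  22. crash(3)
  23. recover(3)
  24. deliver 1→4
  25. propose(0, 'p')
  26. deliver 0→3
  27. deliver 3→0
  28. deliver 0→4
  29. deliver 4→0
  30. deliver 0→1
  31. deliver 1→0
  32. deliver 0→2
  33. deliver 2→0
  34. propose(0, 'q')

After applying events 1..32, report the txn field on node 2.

step 1 propose(0,'w'): 0={coor,t=1,log=-}
step 2 deliver 0→1: 1={part,t=1,log=-}
step 3 deliver 1→0: —
step 4 deliver 0→2: 2={part,t=1,log=-}
step 5 deliver 2→0: —
step 6 deliver 0→4: 4={part,t=1,log=-}
step 7 deliver 4→0: —
step 8 deliver 0→3: 3={part,t=1,log=-}
step 9 deliver 3→0: 0={coor,t=1,log=w}
step 10 deliver 0→4: 4={part,t=1,log=w}
step 11 timeout(0): 0={coor,t=2,log=w}
step 12 crash(2): 2={✗part,t=1,log=-}
step 13 propose(0,'r'): 0={coor,t=3,log=w}
step 14 deliver 0→2: —
step 15 deliver 2→0: —
step 16 deliver 0→1: 1={part,t=1,log=w}
step 17 deliver 1→0: —
step 18 deliver 0→4: 4={part,t=2,log=w}
step 19 deliver 4→0: —
step 20 deliver 2→1: —
step 21 deliver 2→3: —
step 22 crash(3): 3={✗part,t=1,log=-}
step 23 recover(3): 3={part,t=1,log=-}
step 24 deliver 1→4: —
step 25 propose(0,'p'): 0={coor,t=4,log=w}
step 26 deliver 0→3: 3={part,t=1,log=w}
step 27 deliver 3→0: —
step 28 deliver 0→4: 4={part,t=3,log=w}
step 29 deliver 4→0: —
step 30 deliver 0→1: 1={part,t=2,log=w}
step 31 deliver 1→0: —
step 32 deliver 0→2: —

1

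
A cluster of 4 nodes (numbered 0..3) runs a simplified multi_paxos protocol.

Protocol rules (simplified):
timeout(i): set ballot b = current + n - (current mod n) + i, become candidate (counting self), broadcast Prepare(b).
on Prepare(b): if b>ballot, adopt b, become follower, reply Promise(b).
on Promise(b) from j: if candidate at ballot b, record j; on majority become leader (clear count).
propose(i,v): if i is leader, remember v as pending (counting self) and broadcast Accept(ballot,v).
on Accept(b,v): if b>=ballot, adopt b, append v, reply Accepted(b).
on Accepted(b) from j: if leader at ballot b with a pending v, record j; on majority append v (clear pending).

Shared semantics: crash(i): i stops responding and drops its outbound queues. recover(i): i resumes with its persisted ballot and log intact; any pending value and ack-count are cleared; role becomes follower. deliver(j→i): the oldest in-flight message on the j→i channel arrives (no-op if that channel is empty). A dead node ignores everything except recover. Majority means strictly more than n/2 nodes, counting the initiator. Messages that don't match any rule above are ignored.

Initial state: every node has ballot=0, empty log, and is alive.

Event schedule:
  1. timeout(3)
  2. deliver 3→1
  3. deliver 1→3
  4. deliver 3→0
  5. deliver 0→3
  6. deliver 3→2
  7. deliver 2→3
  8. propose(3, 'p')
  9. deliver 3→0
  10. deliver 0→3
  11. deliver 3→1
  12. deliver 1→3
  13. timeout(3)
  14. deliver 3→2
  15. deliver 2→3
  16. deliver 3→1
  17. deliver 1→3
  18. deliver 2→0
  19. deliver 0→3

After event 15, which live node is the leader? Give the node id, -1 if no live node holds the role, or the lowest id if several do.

1. timeout(3):  <3:cand b7 ->
2. deliver 3→1:  <1:foll b7 ->
3. deliver 1→3:  nop
4. deliver 3→0:  <0:foll b7 ->
5. deliver 0→3:  <3:lead b7 ->
6. deliver 3→2:  <2:foll b7 ->
7. deliver 2→3:  nop
8. propose(3,'p'):  nop
9. deliver 3→0:  <0:foll b7 p>
10. deliver 0→3:  nop
11. deliver 3→1:  <1:foll b7 p>
12. deliver 1→3:  <3:lead b7 p>
13. timeout(3):  <3:cand b11 p>
14. deliver 3→2:  <2:foll b7 p>
15. deliver 2→3:  nop

-1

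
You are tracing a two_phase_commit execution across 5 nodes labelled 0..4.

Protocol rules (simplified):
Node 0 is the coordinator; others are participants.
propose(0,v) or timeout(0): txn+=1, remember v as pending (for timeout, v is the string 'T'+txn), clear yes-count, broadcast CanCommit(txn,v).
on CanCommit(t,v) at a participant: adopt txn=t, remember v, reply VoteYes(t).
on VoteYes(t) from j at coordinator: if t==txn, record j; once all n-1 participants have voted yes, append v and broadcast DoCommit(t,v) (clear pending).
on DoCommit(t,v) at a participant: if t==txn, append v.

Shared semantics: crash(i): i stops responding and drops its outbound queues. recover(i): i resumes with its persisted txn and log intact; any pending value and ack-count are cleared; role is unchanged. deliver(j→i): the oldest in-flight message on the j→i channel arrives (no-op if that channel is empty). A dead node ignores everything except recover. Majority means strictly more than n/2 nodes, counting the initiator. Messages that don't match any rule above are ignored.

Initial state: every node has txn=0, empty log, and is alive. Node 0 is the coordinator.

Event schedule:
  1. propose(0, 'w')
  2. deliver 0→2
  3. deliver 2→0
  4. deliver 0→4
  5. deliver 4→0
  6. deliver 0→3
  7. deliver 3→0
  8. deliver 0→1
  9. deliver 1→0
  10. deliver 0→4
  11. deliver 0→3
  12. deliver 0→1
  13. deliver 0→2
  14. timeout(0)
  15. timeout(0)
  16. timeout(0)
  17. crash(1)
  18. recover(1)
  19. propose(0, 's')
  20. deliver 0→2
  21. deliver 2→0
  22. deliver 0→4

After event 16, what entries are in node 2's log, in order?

w

1. propose(0,'w'):  <0:coor t1 ->
2. deliver 0→2:  <2:part t1 ->
3. deliver 2→0:  nop
4. deliver 0→4:  <4:part t1 ->
5. deliver 4→0:  nop
6. deliver 0→3:  <3:part t1 ->
7. deliver 3→0:  nop
8. deliver 0→1:  <1:part t1 ->
9. deliver 1→0:  <0:coor t1 w>
10. deliver 0→4:  <4:part t1 w>
11. deliver 0→3:  <3:part t1 w>
12. deliver 0→1:  <1:part t1 w>
13. deliver 0→2:  <2:part t1 w>
14. timeout(0):  <0:coor t2 w>
15. timeout(0):  <0:coor t3 w>
16. timeout(0):  <0:coor t4 w>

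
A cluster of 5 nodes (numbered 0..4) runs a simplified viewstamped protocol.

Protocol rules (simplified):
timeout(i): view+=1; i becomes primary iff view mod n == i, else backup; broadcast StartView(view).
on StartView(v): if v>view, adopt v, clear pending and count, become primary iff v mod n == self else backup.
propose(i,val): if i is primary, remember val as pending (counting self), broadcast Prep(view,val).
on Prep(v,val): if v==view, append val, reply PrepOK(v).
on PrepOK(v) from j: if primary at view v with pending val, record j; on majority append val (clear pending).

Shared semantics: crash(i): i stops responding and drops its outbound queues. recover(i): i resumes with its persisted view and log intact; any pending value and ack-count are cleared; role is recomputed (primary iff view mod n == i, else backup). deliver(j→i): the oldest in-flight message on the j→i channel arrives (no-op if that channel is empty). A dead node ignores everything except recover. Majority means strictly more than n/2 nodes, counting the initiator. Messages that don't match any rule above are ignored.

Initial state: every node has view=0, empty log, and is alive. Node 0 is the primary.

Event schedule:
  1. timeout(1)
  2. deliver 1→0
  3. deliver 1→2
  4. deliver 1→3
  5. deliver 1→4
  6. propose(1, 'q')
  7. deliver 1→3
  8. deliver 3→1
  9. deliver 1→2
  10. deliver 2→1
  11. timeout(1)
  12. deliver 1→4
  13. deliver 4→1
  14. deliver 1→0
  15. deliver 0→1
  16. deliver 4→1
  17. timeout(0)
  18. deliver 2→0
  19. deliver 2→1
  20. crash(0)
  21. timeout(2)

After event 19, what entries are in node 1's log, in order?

q

step 1 timeout(1): 1={prim,v=1,log=-}
step 2 deliver 1→0: 0={back,v=1,log=-}
step 3 deliver 1→2: 2={back,v=1,log=-}
step 4 deliver 1→3: 3={back,v=1,log=-}
step 5 deliver 1→4: 4={back,v=1,log=-}
step 6 propose(1,'q'): —
step 7 deliver 1→3: 3={back,v=1,log=q}
step 8 deliver 3→1: —
step 9 deliver 1→2: 2={back,v=1,log=q}
step 10 deliver 2→1: 1={prim,v=1,log=q}
step 11 timeout(1): 1={back,v=2,log=q}
step 12 deliver 1→4: 4={back,v=1,log=q}
step 13 deliver 4→1: —
step 14 deliver 1→0: 0={back,v=1,log=q}
step 15 deliver 0→1: —
step 16 deliver 4→1: —
step 17 timeout(0): 0={back,v=2,log=q}
step 18 deliver 2→0: —
step 19 deliver 2→1: —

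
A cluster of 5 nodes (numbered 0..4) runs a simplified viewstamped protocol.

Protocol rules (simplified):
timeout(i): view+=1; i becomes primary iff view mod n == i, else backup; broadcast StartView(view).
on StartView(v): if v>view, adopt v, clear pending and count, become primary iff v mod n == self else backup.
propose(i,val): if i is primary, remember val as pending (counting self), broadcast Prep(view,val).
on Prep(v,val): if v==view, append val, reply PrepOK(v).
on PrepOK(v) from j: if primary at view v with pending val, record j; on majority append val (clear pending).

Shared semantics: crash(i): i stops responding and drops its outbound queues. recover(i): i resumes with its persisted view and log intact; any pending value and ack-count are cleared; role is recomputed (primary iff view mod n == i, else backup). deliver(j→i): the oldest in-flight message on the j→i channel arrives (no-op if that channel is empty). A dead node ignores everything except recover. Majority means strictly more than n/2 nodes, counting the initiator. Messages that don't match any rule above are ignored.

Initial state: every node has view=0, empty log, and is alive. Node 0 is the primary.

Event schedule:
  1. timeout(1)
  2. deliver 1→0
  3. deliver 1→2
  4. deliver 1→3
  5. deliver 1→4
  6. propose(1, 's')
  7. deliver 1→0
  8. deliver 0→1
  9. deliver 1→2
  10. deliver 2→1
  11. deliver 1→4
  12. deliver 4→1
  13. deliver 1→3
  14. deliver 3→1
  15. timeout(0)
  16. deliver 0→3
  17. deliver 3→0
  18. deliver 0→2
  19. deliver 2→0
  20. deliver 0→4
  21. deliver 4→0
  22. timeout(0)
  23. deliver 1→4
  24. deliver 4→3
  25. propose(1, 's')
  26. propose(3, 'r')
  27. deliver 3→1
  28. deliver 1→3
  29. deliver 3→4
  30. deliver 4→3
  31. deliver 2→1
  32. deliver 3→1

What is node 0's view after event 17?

1. timeout(1):  <1:prim v1 ->
2. deliver 1→0:  <0:back v1 ->
3. deliver 1→2:  <2:back v1 ->
4. deliver 1→3:  <3:back v1 ->
5. deliver 1→4:  <4:back v1 ->
6. propose(1,'s'):  nop
7. deliver 1→0:  <0:back v1 s>
8. deliver 0→1:  nop
9. deliver 1→2:  <2:back v1 s>
10. deliver 2→1:  <1:prim v1 s>
11. deliver 1→4:  <4:back v1 s>
12. deliver 4→1:  nop
13. deliver 1→3:  <3:back v1 s>
14. deliver 3→1:  nop
15. timeout(0):  <0:back v2 s>
16. deliver 0→3:  <3:back v2 s>
17. deliver 3→0:  nop

2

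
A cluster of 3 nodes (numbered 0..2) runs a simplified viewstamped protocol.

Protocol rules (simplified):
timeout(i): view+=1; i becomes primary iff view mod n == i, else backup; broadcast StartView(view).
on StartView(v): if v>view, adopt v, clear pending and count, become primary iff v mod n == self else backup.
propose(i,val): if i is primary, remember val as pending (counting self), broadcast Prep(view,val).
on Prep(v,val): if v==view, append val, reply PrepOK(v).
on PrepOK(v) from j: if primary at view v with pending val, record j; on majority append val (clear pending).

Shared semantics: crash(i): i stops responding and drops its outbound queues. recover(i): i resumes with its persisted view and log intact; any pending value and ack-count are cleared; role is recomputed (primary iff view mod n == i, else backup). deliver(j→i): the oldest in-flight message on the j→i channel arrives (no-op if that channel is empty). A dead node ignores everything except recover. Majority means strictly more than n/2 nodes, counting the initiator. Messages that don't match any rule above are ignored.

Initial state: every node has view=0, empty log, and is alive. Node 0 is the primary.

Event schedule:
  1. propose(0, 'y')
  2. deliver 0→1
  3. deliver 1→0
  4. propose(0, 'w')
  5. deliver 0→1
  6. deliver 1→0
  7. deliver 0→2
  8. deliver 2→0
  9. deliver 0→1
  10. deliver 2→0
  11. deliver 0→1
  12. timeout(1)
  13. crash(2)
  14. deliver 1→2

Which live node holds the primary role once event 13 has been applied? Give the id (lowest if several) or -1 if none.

0

1. propose(0,'y'):  nop
2. deliver 0→1:  <1:back v0 y>
3. deliver 1→0:  <0:prim v0 y>
4. propose(0,'w'):  nop
5. deliver 0→1:  <1:back v0 y,w>
6. deliver 1→0:  <0:prim v0 y,w>
7. deliver 0→2:  <2:back v0 y>
8. deliver 2→0:  nop
9. deliver 0→1:  nop
10. deliver 2→0:  nop
11. deliver 0→1:  nop
12. timeout(1):  <1:prim v1 y,w>
13. crash(2):  <2:✗back v0 y>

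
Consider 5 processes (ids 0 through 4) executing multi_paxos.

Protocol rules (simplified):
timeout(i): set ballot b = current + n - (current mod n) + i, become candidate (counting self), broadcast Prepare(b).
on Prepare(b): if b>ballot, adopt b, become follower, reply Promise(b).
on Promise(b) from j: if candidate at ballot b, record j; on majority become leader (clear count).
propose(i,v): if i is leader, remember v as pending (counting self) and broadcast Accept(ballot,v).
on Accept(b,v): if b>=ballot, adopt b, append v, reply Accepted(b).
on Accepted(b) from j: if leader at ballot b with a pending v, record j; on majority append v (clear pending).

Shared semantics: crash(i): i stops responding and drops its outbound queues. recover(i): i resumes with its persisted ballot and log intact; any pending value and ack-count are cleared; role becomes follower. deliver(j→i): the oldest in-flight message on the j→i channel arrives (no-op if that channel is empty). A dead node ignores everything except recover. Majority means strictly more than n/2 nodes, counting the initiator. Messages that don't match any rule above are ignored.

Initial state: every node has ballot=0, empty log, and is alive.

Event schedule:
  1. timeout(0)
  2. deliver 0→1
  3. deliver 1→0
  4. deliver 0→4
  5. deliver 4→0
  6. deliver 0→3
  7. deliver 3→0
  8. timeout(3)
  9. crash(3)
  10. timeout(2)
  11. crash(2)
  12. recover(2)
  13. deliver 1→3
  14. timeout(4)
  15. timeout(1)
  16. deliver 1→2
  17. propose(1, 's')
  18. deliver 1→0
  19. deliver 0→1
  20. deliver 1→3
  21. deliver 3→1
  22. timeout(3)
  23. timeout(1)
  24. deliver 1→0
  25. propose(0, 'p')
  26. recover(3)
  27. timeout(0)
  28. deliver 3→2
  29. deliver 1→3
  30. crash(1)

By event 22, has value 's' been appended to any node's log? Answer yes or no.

after 1 — timeout(0): n0:cand/b5/[-]
after 2 — deliver 0→1: n1:foll/b5/[-]
after 3 — deliver 1→0: ·
after 4 — deliver 0→4: n4:foll/b5/[-]
after 5 — deliver 4→0: n0:lead/b5/[-]
after 6 — deliver 0→3: n3:foll/b5/[-]
after 7 — deliver 3→0: ·
after 8 — timeout(3): n3:cand/b13/[-]
after 9 — crash(3): n3:✗cand/b13/[-]
after 10 — timeout(2): n2:cand/b7/[-]
after 11 — crash(2): n2:✗cand/b7/[-]
after 12 — recover(2): n2:foll/b7/[-]
after 13 — deliver 1→3: ·
after 14 — timeout(4): n4:cand/b14/[-]
after 15 — timeout(1): n1:cand/b11/[-]
after 16 — deliver 1→2: n2:foll/b11/[-]
after 17 — propose(1,'s'): ·
after 18 — deliver 1→0: n0:foll/b11/[-]
after 19 — deliver 0→1: ·
after 20 — deliver 1→3: ·
after 21 — deliver 3→1: ·
after 22 — timeout(3): ·

no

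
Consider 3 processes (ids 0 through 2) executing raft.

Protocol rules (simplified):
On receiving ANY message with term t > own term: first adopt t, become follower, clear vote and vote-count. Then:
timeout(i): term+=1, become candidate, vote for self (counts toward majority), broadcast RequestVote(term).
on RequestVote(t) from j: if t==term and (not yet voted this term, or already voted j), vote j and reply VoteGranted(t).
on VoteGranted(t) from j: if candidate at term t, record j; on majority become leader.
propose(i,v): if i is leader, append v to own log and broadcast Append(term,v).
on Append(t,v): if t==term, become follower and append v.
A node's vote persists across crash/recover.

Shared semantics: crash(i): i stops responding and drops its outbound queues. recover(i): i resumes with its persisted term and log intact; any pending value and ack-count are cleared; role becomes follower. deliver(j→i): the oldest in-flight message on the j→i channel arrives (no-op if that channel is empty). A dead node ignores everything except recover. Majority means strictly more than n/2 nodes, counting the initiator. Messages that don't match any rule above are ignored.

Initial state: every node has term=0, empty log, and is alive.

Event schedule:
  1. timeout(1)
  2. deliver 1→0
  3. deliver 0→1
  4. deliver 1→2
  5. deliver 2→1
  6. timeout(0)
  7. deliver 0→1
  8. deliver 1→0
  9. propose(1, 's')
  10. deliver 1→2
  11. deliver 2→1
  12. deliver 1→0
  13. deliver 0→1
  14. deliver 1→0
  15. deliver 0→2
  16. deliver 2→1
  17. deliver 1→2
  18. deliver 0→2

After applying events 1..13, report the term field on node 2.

1

step 1 timeout(1): 1={cand,t=1,log=-}
step 2 deliver 1→0: 0={foll,t=1,log=-}
step 3 deliver 0→1: 1={lead,t=1,log=-}
step 4 deliver 1→2: 2={foll,t=1,log=-}
step 5 deliver 2→1: —
step 6 timeout(0): 0={cand,t=2,log=-}
step 7 deliver 0→1: 1={foll,t=2,log=-}
step 8 deliver 1→0: 0={lead,t=2,log=-}
step 9 propose(1,'s'): —
step 10 deliver 1→2: —
step 11 deliver 2→1: —
step 12 deliver 1→0: —
step 13 deliver 0→1: —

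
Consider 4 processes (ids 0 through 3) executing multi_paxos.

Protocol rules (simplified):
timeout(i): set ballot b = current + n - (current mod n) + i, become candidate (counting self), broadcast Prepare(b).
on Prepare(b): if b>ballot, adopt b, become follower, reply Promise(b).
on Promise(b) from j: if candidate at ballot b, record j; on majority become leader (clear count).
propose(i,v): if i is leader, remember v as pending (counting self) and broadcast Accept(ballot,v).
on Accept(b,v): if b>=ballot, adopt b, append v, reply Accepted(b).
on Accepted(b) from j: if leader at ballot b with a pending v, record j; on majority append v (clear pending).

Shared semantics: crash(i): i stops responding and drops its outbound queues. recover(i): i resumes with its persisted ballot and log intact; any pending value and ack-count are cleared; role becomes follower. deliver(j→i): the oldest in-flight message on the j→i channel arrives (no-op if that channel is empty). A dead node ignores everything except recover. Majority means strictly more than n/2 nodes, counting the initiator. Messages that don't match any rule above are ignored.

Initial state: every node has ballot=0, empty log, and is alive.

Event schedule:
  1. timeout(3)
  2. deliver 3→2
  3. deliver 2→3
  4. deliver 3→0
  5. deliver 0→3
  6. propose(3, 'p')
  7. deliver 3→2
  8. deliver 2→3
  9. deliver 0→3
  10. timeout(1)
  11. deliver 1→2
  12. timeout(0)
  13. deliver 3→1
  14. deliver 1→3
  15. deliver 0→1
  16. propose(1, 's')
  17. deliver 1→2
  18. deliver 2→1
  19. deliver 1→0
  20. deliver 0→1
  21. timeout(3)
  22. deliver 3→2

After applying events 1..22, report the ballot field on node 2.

[1] timeout(3) → N3(cand b7 [-])
[2] deliver 3→2 → N2(foll b7 [-])
[3] deliver 2→3 → ∅
[4] deliver 3→0 → N0(foll b7 [-])
[5] deliver 0→3 → N3(lead b7 [-])
[6] propose(3,'p') → ∅
[7] deliver 3→2 → N2(foll b7 [p])
[8] deliver 2→3 → ∅
[9] deliver 0→3 → ∅
[10] timeout(1) → N1(cand b5 [-])
[11] deliver 1→2 → ∅
[12] timeout(0) → N0(cand b8 [-])
[13] deliver 3→1 → N1(foll b7 [-])
[14] deliver 1→3 → ∅
[15] deliver 0→1 → N1(foll b8 [-])
[16] propose(1,'s') → ∅
[17] deliver 1→2 → ∅
[18] deliver 2→1 → ∅
[19] deliver 1→0 → ∅
[20] deliver 0→1 → ∅
[21] timeout(3) → N3(cand b11 [-])
[22] deliver 3→2 → N2(foll b11 [p])

11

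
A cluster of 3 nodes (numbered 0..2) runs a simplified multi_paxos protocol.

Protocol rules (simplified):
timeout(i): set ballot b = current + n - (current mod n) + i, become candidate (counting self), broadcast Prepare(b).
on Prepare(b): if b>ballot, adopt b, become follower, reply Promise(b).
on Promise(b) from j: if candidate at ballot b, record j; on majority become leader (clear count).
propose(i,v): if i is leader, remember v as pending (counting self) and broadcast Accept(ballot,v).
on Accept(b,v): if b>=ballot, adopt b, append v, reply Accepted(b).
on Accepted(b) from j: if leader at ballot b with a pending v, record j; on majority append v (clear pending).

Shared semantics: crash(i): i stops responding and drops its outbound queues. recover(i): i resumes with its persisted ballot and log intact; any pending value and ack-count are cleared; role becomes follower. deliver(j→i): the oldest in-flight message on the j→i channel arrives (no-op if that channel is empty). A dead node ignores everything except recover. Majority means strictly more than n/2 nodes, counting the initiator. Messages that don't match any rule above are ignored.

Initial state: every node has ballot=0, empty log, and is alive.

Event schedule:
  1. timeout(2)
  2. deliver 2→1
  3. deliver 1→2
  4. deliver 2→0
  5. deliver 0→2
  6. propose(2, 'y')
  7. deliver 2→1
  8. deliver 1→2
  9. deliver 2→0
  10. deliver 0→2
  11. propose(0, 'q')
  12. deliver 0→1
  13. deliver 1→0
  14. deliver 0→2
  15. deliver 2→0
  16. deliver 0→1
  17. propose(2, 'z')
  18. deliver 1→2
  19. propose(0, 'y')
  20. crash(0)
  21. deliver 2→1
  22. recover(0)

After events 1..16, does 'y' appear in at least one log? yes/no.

e1 timeout(2): 2[cand,b=5,-]
e2 deliver 2→1: 1[foll,b=5,-]
e3 deliver 1→2: 2[lead,b=5,-]
e4 deliver 2→0: 0[foll,b=5,-]
e5 deliver 0→2: ·
e6 propose(2,'y'): ·
e7 deliver 2→1: 1[foll,b=5,y]
e8 deliver 1→2: 2[lead,b=5,y]
e9 deliver 2→0: 0[foll,b=5,y]
e10 deliver 0→2: ·
e11 propose(0,'q'): ·
e12 deliver 0→1: ·
e13 deliver 1→0: ·
e14 deliver 0→2: ·
e15 deliver 2→0: ·
e16 deliver 0→1: ·

yes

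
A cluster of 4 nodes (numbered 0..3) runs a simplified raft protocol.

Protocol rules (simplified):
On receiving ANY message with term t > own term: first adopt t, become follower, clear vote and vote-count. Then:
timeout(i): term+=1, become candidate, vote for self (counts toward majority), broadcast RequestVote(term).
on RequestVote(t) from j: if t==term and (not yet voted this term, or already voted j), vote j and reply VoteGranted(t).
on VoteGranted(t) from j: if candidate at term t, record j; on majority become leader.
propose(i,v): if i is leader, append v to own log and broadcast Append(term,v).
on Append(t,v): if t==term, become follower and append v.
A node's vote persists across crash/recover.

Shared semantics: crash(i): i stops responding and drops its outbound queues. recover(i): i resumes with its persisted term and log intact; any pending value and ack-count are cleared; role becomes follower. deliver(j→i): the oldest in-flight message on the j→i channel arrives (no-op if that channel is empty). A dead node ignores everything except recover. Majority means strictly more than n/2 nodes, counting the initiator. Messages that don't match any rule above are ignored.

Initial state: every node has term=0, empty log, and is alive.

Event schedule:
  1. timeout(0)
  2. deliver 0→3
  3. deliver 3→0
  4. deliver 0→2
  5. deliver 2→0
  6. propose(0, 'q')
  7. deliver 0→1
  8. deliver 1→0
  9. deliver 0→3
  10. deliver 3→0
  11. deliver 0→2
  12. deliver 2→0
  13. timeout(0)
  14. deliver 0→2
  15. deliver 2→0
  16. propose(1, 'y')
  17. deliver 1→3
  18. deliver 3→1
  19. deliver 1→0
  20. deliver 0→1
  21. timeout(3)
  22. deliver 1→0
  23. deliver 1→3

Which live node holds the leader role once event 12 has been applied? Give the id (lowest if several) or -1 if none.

[1] timeout(0) → N0(cand t1 [-])
[2] deliver 0→3 → N3(foll t1 [-])
[3] deliver 3→0 → ∅
[4] deliver 0→2 → N2(foll t1 [-])
[5] deliver 2→0 → N0(lead t1 [-])
[6] propose(0,'q') → N0(lead t1 [q])
[7] deliver 0→1 → N1(foll t1 [-])
[8] deliver 1→0 → ∅
[9] deliver 0→3 → N3(foll t1 [q])
[10] deliver 3→0 → ∅
[11] deliver 0→2 → N2(foll t1 [q])
[12] deliver 2→0 → ∅

0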